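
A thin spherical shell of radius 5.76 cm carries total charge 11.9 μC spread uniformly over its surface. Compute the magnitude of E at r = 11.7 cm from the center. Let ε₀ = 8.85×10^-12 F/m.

E ≈ 7.82e6 V/m

Use a concentric Gaussian sphere at r = 11.7 cm (r > 5.76 cm).
The entire shell is enclosed: Q_enc = 1.19×10^-5 C.
By Gauss's law, ∮E·dA = E·4πr² = Q_enc/ε₀.
E = |Q_enc|/(4πε₀r²) = (1.19×10^-5)/(4π·8.85×10^-12·(0.117)²) = 7.82×10^6 N/C.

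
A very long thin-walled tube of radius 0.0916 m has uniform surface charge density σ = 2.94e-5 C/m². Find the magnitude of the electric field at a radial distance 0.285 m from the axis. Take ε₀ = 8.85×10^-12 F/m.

|E| = 1.07×10^6 V/m

Coaxial Gaussian cylinder, radius r = 0.285 m, length L (r > 0.0916 m).
The whole shell is enclosed: λ_enc = σ·2πR = (2.94×10^-5)·2π·(0.0916) = 1.692×10^-5 C/m.
By Gauss's law (flux through the curved wall only), E·2πrL = λ_enc L/ε₀.
E = |λ_enc|/(2πε₀r) = (1.692e-5)/(2π·8.85×10^-12·0.285) = 1.07e6 N/C.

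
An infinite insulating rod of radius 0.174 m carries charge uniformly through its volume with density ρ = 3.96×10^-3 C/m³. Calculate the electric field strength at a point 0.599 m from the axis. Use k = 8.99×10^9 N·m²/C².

1.13×10^7 N/C

Choose a coaxial cylinder of radius r = 0.599 m (arbitrary length L) as the Gaussian surface (r > 0.174 m, full cross-section enclosed).
λ_enc = ρ·πR² = (3.96e-3)π(0.174)² = 3.767e-4 C/m.
Gauss's law: E·2πrL = λ_enc L/ε₀.
E = 2k|λ_enc|/r = 2(8.99×10^9)(3.767e-4)/(0.599) = 1.13×10^7 N/C.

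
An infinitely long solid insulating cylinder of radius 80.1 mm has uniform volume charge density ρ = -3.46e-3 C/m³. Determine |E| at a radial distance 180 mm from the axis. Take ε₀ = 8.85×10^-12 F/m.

Choose a coaxial cylinder of radius r = 180 mm (arbitrary length L) as the Gaussian surface (r > 80.1 mm, full cross-section enclosed).
λ_enc = ρ·πR² = (-3.46e-3)π(0.0801)² = -6.974e-5 C/m.
Since E is radial and uniform over the curved surface, Φ = E·2πrL = Q_enc/ε₀ = λ_enc L/ε₀.
E = |λ_enc|/(2πε₀r) = (6.974e-5)/(2π·8.85×10^-12·0.18) = 6.97×10^6 N/C.

|E| = 6.97×10^6 N/C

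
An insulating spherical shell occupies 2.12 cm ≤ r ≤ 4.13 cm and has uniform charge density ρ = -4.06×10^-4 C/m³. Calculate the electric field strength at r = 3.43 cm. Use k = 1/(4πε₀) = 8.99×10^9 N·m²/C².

E ≈ 4.01e5 N/C

Take a concentric spherical Gaussian surface of radius r = 3.43 cm (within the shell material, 2.12 cm < r < 4.13 cm).
Only the shell between 2.12 cm and r is enclosed: Q_enc = ρ·(4π/3)(r³ − a³) = (-4.06×10^-4)·(4π/3)·((0.0343)³ − (0.0212)³) = -5.242×10^-8 C.
Applying ∮E·dA = Q_enc/ε₀ with Φ = E(4πr²):
E = k|Q_enc|/r² = (8.99×10^9)(5.242e-8)/(0.0343)² = 4.01×10^5 N/C.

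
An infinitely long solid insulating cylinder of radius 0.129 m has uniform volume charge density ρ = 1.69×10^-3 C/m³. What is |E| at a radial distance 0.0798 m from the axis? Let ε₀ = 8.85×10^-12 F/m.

|E| ≈ 7.62×10^6 N/C

Choose a coaxial cylinder of radius r = 0.0798 m (arbitrary length L) as the Gaussian surface (r < R).
Enclosed charge per unit length: λ_enc = ρ·πr² = (1.69×10^-3)π(0.0798)² = 3.381×10^-5 C/m.
Since E is radial and uniform over the curved surface, Φ = E·2πrL = Q_enc/ε₀ = λ_enc L/ε₀.
E = |λ_enc|/(2πε₀r) = (3.381×10^-5)/(2π·8.85×10^-12·0.0798) = 7.62×10^6 N/C.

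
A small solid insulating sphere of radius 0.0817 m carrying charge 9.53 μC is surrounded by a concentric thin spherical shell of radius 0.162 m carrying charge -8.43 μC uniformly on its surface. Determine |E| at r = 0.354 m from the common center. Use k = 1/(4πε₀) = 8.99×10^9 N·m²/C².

Symmetry ⇒ E = E(r) r̂. Gaussian sphere of radius r = 0.354 m (r > 0.162 m, enclosing both).
Q_enc = (9.53 μC) + (-8.43 μC) = 1.10e-6 C.
Applying ∮E·dA = Q_enc/ε₀ with Φ = E(4πr²):
E = k|Q_enc|/r² = (8.99×10^9)(1.10e-6)/(0.354)² = 7.89×10^4 N/C.

7.89e4 N/C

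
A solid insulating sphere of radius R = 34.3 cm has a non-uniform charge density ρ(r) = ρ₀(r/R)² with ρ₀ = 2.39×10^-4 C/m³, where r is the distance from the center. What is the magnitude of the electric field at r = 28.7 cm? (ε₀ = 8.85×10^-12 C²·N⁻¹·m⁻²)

E ≈ 1.09×10^6 N/C

Take a concentric spherical Gaussian surface of radius r = 28.7 cm (r < R).
Q_enc = ∫₀^r ρ(r')·4πr'² dr' = (4πρ₀/R²) ∫₀^r r'^4 dr' = 4πρ₀ r^5/(5·R²) = 9.942×10^-6 C.
Applying ∮E·dA = Q_enc/ε₀ with Φ = E(4πr²):
E = |Q_enc|/(4πε₀r²) = (9.942×10^-6)/(4π·8.85×10^-12·(0.287)²) = 1.09e6 N/C.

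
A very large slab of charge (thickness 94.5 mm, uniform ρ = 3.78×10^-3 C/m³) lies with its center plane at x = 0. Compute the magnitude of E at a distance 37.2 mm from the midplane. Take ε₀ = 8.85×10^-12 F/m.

By symmetry E is perpendicular to the slab. A Gaussian pillbox from −37.2 mm to +37.2 mm (face area A) lies entirely within the slab.
Q_enc = ρ·(2x)·A and flux = 2EA, so 2EA = 2ρxA/ε₀ ⇒ E = |ρ|x/ε₀.
E = (3.78×10^-3)(0.0372)/(8.85×10^-12) = 1.59×10^7 N/C.

1.59×10^7 N/C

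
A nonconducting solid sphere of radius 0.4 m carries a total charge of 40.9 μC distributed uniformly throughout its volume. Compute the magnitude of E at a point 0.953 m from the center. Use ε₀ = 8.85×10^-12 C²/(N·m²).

E = 4.05×10^5 V/m

Take a concentric spherical Gaussian surface of radius r = 0.953 m (r > R, so the entire charge is enclosed).
Q_enc = 40.9 μC = 4.09×10^-5 C.
Applying ∮E·dA = Q_enc/ε₀ with Φ = E(4πr²):
E = |Q_enc|/(4πε₀r²) = (4.09e-5)/(4π·8.85×10^-12·(0.953)²) = 4.05×10^5 N/C.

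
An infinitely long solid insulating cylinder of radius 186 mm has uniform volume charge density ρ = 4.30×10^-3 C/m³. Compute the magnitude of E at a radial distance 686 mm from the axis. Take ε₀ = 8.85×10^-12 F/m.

By cylindrical symmetry E is radial; use a coaxial Gaussian cylinder of radius 686 mm and length L (r > 186 mm, full cross-section enclosed).
λ_enc = ρ·πR² = (4.30×10^-3)π(0.186)² = 4.674×10^-4 C/m.
Gauss's law: E·2πrL = λ_enc L/ε₀.
E = |λ_enc|/(2πε₀r) = (4.674e-4)/(2π·8.85×10^-12·0.686) = 1.23×10^7 N/C.

E = 1.23e7 N/C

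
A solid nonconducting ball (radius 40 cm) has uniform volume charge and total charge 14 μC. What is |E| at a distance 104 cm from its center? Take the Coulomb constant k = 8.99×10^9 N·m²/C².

1.16e5 V/m

By spherical symmetry E is radial; choose a Gaussian sphere of radius r = 104 cm (r > R, so the entire charge is enclosed).
Q_enc = 14 μC = 1.40e-5 C.
By Gauss's law, ∮E·dA = E·4πr² = Q_enc/ε₀.
E = k|Q_enc|/r² = (8.99×10^9)(1.40×10^-5)/(1.04)² = 1.16e5 N/C.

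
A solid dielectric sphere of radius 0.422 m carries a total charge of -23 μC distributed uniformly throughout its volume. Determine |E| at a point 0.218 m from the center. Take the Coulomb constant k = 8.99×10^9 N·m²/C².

Use a concentric Gaussian sphere at r = 0.218 m (r < R).
Only the charge within r is enclosed: Q_enc = Q·(r/R)³ = (-23 μC)·(0.218 m/0.422 m)³ = -3.171×10^-6 C.
Since E is radial and uniform over the Gaussian sphere, Φ = E·4πr² = Q_enc/ε₀.
E = k|Q_enc|/r² = (8.99×10^9)(3.171×10^-6)/(0.218)² = 6.00e5 N/C.

|E| = 6.00×10^5 N/C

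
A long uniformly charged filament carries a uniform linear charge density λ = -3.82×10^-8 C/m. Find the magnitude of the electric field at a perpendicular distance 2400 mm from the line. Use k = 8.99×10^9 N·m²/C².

Coaxial Gaussian cylinder, radius r = 2400 mm, length L.
Q_enc = λL, so λ_enc = -3.82e-8 C/m.
By Gauss's law (flux through the curved wall only), E·2πrL = λ_enc L/ε₀.
E = 2k|λ_enc|/r = 2(8.99×10^9)(3.82×10^-8)/(2.4) = 286 N/C.

|E| = 286 N/C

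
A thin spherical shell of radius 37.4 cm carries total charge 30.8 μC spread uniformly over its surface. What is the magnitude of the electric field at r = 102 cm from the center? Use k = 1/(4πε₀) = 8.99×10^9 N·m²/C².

Use a concentric Gaussian sphere at r = 102 cm (r > 37.4 cm).
The entire shell is enclosed: Q_enc = 3.08×10^-5 C.
By Gauss's law, ∮E·dA = E·4πr² = Q_enc/ε₀.
E = k|Q_enc|/r² = (8.99×10^9)(3.08×10^-5)/(1.02)² = 2.66e5 N/C.

|E| = 2.66×10^5 N/C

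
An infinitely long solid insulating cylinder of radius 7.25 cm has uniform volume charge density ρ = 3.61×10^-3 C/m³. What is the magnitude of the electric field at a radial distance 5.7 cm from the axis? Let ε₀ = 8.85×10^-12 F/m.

E ≈ 1.16e7 V/m

By cylindrical symmetry E is radial; use a coaxial Gaussian cylinder of radius 5.7 cm and length L (r < R).
Charge inside radius r per length L is ρ·πr²·L, so λ_enc = ρπr² = 3.685×10^-5 C/m.
Applying ∮E·dA = Q_enc/ε₀ with the end caps contributing no flux:
E = |λ_enc|/(2πε₀r) = (3.685×10^-5)/(2π·8.85×10^-12·0.057) = 1.16×10^7 N/C.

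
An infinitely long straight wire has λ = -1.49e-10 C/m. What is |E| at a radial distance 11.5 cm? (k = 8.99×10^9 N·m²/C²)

23.3 N/C

By cylindrical symmetry E is radial; use a coaxial Gaussian cylinder of radius 11.5 cm and length L.
Q_enc = λL, so λ_enc = -1.49×10^-10 C/m.
Since E is radial and uniform over the curved surface, Φ = E·2πrL = Q_enc/ε₀ = λ_enc L/ε₀.
E = 2k|λ_enc|/r = 2(8.99×10^9)(1.49e-10)/(0.115) = 23.3 N/C.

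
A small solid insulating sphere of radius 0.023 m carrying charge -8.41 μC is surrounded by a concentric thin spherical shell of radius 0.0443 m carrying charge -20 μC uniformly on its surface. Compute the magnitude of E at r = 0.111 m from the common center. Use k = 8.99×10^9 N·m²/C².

|E| = 2.07×10^7 N/C

Use a concentric Gaussian sphere at r = 0.111 m (r > 0.0443 m, enclosing both).
Q_enc = (-8.41 μC) + (-20 μC) = -2.841×10^-5 C.
Since E is radial and uniform over the Gaussian sphere, Φ = E·4πr² = Q_enc/ε₀.
E = k|Q_enc|/r² = (8.99×10^9)(2.841×10^-5)/(0.111)² = 2.07×10^7 N/C.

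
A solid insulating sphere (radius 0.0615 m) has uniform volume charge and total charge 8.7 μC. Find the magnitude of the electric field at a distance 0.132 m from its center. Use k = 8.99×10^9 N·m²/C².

E = 4.49×10^6 N/C

Take a concentric spherical Gaussian surface of radius r = 0.132 m (r > R, so the entire charge is enclosed).
Q_enc = 8.7 μC = 8.70e-6 C.
Applying ∮E·dA = Q_enc/ε₀ with Φ = E(4πr²):
E = k|Q_enc|/r² = (8.99×10^9)(8.70×10^-6)/(0.132)² = 4.49×10^6 N/C.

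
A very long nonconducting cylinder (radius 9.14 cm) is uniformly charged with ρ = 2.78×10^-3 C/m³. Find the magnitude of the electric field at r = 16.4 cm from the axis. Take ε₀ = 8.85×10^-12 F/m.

E ≈ 8.00×10^6 V/m

Choose a coaxial cylinder of radius r = 16.4 cm (arbitrary length L) as the Gaussian surface (r > 9.14 cm, full cross-section enclosed).
λ_enc = ρ·πR² = (2.78e-3)π(0.0914)² = 7.296e-5 C/m.
Applying ∮E·dA = Q_enc/ε₀ with the end caps contributing no flux:
E = |λ_enc|/(2πε₀r) = (7.296×10^-5)/(2π·8.85×10^-12·0.164) = 8.00e6 N/C.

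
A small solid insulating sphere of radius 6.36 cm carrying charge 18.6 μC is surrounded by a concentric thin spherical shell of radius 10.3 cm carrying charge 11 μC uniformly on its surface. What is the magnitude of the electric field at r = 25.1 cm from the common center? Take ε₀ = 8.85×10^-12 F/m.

Use a concentric Gaussian sphere at r = 25.1 cm (r > 10.3 cm, enclosing both).
Q_enc = (18.6 μC) + (11 μC) = 2.96×10^-5 C.
Applying ∮E·dA = Q_enc/ε₀ with Φ = E(4πr²):
E = |Q_enc|/(4πε₀r²) = (2.96×10^-5)/(4π·8.85×10^-12·(0.251)²) = 4.22e6 N/C.

|E| ≈ 4.22×10^6 N/C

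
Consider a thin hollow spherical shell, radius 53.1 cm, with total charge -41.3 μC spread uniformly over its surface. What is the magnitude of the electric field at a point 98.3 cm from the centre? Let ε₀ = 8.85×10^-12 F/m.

Use a concentric Gaussian sphere at r = 98.3 cm (r > 53.1 cm).
The entire shell is enclosed: Q_enc = -4.13×10^-5 C.
Applying ∮E·dA = Q_enc/ε₀ with Φ = E(4πr²):
E = |Q_enc|/(4πε₀r²) = (4.13e-5)/(4π·8.85×10^-12·(0.983)²) = 3.84×10^5 N/C.

E = 3.84×10^5 N/C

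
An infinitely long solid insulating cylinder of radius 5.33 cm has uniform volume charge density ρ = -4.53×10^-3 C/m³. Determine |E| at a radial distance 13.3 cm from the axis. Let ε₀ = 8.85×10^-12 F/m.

E ≈ 5.47×10^6 V/m

Coaxial Gaussian cylinder, radius r = 13.3 cm, length L (r > 5.33 cm, full cross-section enclosed).
λ_enc = ρ·πR² = (-4.53×10^-3)π(0.0533)² = -4.043e-5 C/m.
Since E is radial and uniform over the curved surface, Φ = E·2πrL = Q_enc/ε₀ = λ_enc L/ε₀.
E = |λ_enc|/(2πε₀r) = (4.043×10^-5)/(2π·8.85×10^-12·0.133) = 5.47×10^6 N/C.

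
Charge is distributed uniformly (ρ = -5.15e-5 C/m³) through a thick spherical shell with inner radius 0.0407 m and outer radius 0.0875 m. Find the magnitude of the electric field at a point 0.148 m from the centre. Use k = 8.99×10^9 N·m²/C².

Take a concentric spherical Gaussian surface of radius r = 0.148 m (r > 0.0875 m, enclosing the whole shell).
Q_enc = ρ·(4π/3)(b³ − a³) = (-5.15×10^-5)·(4π/3)·((0.0875)³ − (0.0407)³) = -1.30×10^-7 C.
Applying ∮E·dA = Q_enc/ε₀ with Φ = E(4πr²):
E = k|Q_enc|/r² = (8.99×10^9)(1.30e-7)/(0.148)² = 5.33×10^4 N/C.

|E| ≈ 5.33e4 V/m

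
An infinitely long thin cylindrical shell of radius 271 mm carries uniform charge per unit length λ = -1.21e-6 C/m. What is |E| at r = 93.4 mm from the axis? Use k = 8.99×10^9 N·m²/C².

Choose a coaxial cylinder of radius r = 93.4 mm (arbitrary length L) as the Gaussian surface (r < 271 mm, inside the shell).
All the surface charge lies outside this cylinder: Q_enc = 0, hence E = 0.

E = 0 (no enclosed charge)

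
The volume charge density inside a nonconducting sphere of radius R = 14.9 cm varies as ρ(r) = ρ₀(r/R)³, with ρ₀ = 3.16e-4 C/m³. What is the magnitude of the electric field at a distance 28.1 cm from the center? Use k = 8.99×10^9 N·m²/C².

Symmetry ⇒ E = E(r) r̂. Gaussian sphere of radius r = 28.1 cm (r > R, all charge enclosed).
Q_enc = 4π ∫₀^R ρ₀(r'/R)^3 r'² dr' = 4πρ₀R³/6 = 2.189×10^-6 C.
Gauss's law: E·4πr² = Q_enc/ε₀.
E = k|Q_enc|/r² = (8.99×10^9)(2.189e-6)/(0.281)² = 2.49×10^5 N/C.

2.49×10^5 V/m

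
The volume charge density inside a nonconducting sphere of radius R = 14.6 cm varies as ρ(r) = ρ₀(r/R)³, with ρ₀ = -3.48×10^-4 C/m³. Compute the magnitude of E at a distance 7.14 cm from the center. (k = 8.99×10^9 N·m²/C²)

E ≈ 5.47×10^4 N/C

Symmetry ⇒ E = E(r) r̂. Gaussian sphere of radius r = 7.14 cm (r < R).
Integrate the density: Q_enc = 4π ∫₀^r ρ₀(r'/R)^3 r'² dr' = 4πρ₀ r^6/(6·R³) = -3.103×10^-8 C.
Gauss's law: E·4πr² = Q_enc/ε₀.
E = k|Q_enc|/r² = (8.99×10^9)(3.103×10^-8)/(0.0714)² = 5.47×10^4 N/C.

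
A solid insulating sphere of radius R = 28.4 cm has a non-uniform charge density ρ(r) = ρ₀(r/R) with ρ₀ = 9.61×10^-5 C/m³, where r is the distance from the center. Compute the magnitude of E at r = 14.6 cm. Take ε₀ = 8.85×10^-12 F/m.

|E| = 2.04e5 N/C

Take a concentric spherical Gaussian surface of radius r = 14.6 cm (r < R).
Q_enc = ∫₀^r ρ(r')·4πr'² dr' = (4πρ₀/R) ∫₀^r r'^3 dr' = 4πρ₀ r^4/(4·R) = 4.83×10^-7 C.
Gauss's law: E·4πr² = Q_enc/ε₀.
E = |Q_enc|/(4πε₀r²) = (4.83e-7)/(4π·8.85×10^-12·(0.146)²) = 2.04×10^5 N/C.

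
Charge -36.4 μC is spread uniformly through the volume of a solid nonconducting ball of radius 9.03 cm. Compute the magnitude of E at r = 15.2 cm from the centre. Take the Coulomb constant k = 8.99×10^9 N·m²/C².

E = 1.42×10^7 V/m

By spherical symmetry E is radial; choose a Gaussian sphere of radius r = 15.2 cm (r > R, so the entire charge is enclosed).
Q_enc = -36.4 μC = -3.64×10^-5 C.
Applying ∮E·dA = Q_enc/ε₀ with Φ = E(4πr²):
E = k|Q_enc|/r² = (8.99×10^9)(3.64e-5)/(0.152)² = 1.42e7 N/C.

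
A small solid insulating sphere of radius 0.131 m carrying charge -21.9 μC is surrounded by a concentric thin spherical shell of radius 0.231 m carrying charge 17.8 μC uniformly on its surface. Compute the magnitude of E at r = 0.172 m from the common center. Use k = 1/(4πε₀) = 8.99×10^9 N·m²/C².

|E| = 6.65×10^6 V/m

By spherical symmetry E is radial; choose a Gaussian sphere of radius r = 0.172 m (between the bodies, 0.131 m < r < 0.231 m).
The shell at 0.231 m lies outside the Gaussian surface, so Q_enc = -21.9 μC = -2.19×10^-5 C.
By Gauss's law, ∮E·dA = E·4πr² = Q_enc/ε₀.
E = k|Q_enc|/r² = (8.99×10^9)(2.19×10^-5)/(0.172)² = 6.65×10^6 N/C.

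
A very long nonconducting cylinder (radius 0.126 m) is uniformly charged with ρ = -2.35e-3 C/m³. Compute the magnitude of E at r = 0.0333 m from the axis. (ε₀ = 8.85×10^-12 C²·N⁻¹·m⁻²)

By cylindrical symmetry E is radial; use a coaxial Gaussian cylinder of radius 0.0333 m and length L (r < R).
Charge inside radius r per length L is ρ·πr²·L, so λ_enc = ρπr² = -8.187×10^-6 C/m.
Applying ∮E·dA = Q_enc/ε₀ with the end caps contributing no flux:
E = |λ_enc|/(2πε₀r) = (8.187e-6)/(2π·8.85×10^-12·0.0333) = 4.42×10^6 N/C.

|E| = 4.42e6 V/m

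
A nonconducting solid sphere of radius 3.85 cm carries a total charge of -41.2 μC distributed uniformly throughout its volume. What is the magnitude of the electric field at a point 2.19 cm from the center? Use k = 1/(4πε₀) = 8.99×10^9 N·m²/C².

1.42×10^8 V/m

By spherical symmetry E is radial; choose a Gaussian sphere of radius r = 2.19 cm (r < R).
Only the charge within r is enclosed: Q_enc = Q·(r/R)³ = (-41.2 μC)·(2.19 cm/3.85 cm)³ = -7.583×10^-6 C.
Gauss's law: E·4πr² = Q_enc/ε₀.
E = k|Q_enc|/r² = (8.99×10^9)(7.583×10^-6)/(0.0219)² = 1.42×10^8 N/C.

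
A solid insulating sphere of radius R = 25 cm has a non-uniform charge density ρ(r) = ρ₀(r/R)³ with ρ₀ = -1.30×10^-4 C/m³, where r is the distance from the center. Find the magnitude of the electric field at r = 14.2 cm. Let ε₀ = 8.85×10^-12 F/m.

Symmetry ⇒ E = E(r) r̂. Gaussian sphere of radius r = 14.2 cm (r < R).
Q_enc = ∫₀^r ρ(r')·4πr'² dr' = (4πρ₀/R³) ∫₀^r r'^5 dr' = 4πρ₀ r^6/(6·R³) = -1.429×10^-7 C.
By Gauss's law, ∮E·dA = E·4πr² = Q_enc/ε₀.
E = |Q_enc|/(4πε₀r²) = (1.429×10^-7)/(4π·8.85×10^-12·(0.142)²) = 6.37×10^4 N/C.

6.37e4 V/m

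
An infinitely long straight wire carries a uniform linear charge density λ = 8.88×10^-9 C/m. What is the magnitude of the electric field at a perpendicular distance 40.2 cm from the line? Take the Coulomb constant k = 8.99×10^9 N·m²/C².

Coaxial Gaussian cylinder, radius r = 40.2 cm, length L.
Q_enc = λL, so λ_enc = 8.88×10^-9 C/m.
By Gauss's law (flux through the curved wall only), E·2πrL = λ_enc L/ε₀.
E = 2k|λ_enc|/r = 2(8.99×10^9)(8.88×10^-9)/(0.402) = 397 N/C.

|E| ≈ 397 V/m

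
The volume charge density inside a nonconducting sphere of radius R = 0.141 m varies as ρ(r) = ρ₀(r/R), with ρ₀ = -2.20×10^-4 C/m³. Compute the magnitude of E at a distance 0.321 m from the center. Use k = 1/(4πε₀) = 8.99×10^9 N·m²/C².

By spherical symmetry E is radial; choose a Gaussian sphere of radius r = 0.321 m (r > R, all charge enclosed).
Q_enc = 4π ∫₀^R ρ₀(r'/R)^1 r'² dr' = 4πρ₀R³/4 = -1.937×10^-6 C.
Since E is radial and uniform over the Gaussian sphere, Φ = E·4πr² = Q_enc/ε₀.
E = k|Q_enc|/r² = (8.99×10^9)(1.937e-6)/(0.321)² = 1.69e5 N/C.

1.69e5 V/m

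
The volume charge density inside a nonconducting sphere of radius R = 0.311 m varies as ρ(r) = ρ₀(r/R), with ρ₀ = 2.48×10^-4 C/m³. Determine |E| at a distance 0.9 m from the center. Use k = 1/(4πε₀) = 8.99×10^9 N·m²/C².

2.60e5 N/C

By spherical symmetry E is radial; choose a Gaussian sphere of radius r = 0.9 m (r > R, all charge enclosed).
Q_enc = 4π ∫₀^R ρ₀(r'/R)^1 r'² dr' = 4πρ₀R³/4 = 2.344×10^-5 C.
Applying ∮E·dA = Q_enc/ε₀ with Φ = E(4πr²):
E = k|Q_enc|/r² = (8.99×10^9)(2.344e-5)/(0.9)² = 2.60×10^5 N/C.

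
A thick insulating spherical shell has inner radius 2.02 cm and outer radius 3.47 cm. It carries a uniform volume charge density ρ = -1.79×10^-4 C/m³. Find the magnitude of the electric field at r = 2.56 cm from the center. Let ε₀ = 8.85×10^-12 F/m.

Use a concentric Gaussian sphere at r = 2.56 cm (within the shell material, 2.02 cm < r < 3.47 cm).
Enclosed charge is the volume from a to r: Q_enc = (4π/3)ρ(r³ − a³) = -6.399e-9 C.
Since E is radial and uniform over the Gaussian sphere, Φ = E·4πr² = Q_enc/ε₀.
E = |Q_enc|/(4πε₀r²) = (6.399×10^-9)/(4π·8.85×10^-12·(0.0256)²) = 8.78×10^4 N/C.

E = 8.78e4 V/m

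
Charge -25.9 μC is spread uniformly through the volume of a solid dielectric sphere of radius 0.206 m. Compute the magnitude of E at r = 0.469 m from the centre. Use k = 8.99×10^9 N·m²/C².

E = 1.06×10^6 N/C

Use a concentric Gaussian sphere at r = 0.469 m (r > R, so the entire charge is enclosed).
Q_enc = -25.9 μC = -2.59×10^-5 C.
Since E is radial and uniform over the Gaussian sphere, Φ = E·4πr² = Q_enc/ε₀.
E = k|Q_enc|/r² = (8.99×10^9)(2.59×10^-5)/(0.469)² = 1.06×10^6 N/C.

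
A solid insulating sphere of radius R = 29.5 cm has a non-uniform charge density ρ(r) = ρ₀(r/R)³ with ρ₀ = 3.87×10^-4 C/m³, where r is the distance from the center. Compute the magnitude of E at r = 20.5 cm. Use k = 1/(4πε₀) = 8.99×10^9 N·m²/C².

Take a concentric spherical Gaussian surface of radius r = 20.5 cm (r < R).
Integrate the density: Q_enc = 4π ∫₀^r ρ₀(r'/R)^3 r'² dr' = 4πρ₀ r^6/(6·R³) = 2.343e-6 C.
Gauss's law: E·4πr² = Q_enc/ε₀.
E = k|Q_enc|/r² = (8.99×10^9)(2.343e-6)/(0.205)² = 5.01×10^5 N/C.

5.01e5 N/C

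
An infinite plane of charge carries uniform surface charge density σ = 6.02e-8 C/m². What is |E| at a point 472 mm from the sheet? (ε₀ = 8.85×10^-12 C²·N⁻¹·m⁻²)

|E| = 3.40e3 N/C

The symmetry is planar: E is normal to the sheet and the same magnitude on both sides. Take a pillbox straddling the sheet with end-cap area A.
Only the two end caps contribute flux: Φ = 2EA. With Q_enc = σA, Gauss's law gives E = |σ|/(2ε₀).
E = |σ|/(2ε₀) = (6.02e-8)/(2·8.85×10^-12) = 3.40×10^3 N/C.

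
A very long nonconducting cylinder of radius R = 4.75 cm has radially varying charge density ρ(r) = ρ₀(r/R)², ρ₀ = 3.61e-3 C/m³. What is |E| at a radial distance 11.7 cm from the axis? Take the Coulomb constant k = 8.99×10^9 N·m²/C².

1.97×10^6 V/m

By cylindrical symmetry E is radial; use a coaxial Gaussian cylinder of radius 11.7 cm and length L (r > R, full charge per length enclosed).
λ_enc = 2π ∫₀^R ρ₀(r'/R)^2 r' dr' = 2πρ₀R²/4 = 1.279×10^-5 C/m.
Applying ∮E·dA = Q_enc/ε₀ with the end caps contributing no flux:
E = 2k|λ_enc|/r = 2(8.99×10^9)(1.279×10^-5)/(0.117) = 1.97e6 N/C.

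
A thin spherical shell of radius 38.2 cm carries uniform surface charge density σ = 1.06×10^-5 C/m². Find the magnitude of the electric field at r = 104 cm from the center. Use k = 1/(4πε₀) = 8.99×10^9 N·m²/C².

|E| ≈ 1.62×10^5 V/m

Take a concentric spherical Gaussian surface of radius r = 104 cm (r > 38.2 cm).
The entire shell is enclosed: Q_enc = σ·4πR² = (1.06e-5)·4π·(0.382)² = 1.944×10^-5 C.
Gauss's law: E·4πr² = Q_enc/ε₀.
E = k|Q_enc|/r² = (8.99×10^9)(1.944×10^-5)/(1.04)² = 1.62×10^5 N/C.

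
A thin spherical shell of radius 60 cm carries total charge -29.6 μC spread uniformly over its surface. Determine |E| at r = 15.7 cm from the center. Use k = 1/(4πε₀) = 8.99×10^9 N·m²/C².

E = 0 (no enclosed charge)

Symmetry ⇒ E = E(r) r̂. Gaussian sphere of radius r = 15.7 cm (inside the shell, r < 60 cm).
All the charge is outside the Gaussian surface: Q_enc = 0, hence E = 0 everywhere inside the shell.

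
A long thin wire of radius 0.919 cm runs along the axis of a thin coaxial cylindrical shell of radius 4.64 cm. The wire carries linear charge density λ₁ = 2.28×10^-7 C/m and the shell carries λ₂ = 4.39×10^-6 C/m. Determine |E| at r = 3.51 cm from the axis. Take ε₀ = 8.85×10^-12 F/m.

By cylindrical symmetry E is radial; use a coaxial Gaussian cylinder of radius 3.51 cm and length L (between the conductors, 0.919 cm < r < 4.64 cm).
The shell at 4.64 cm lies outside the Gaussian surface, so λ_enc = λ₁ = 2.28×10^-7 C/m.
By Gauss's law (flux through the curved wall only), E·2πrL = λ_enc L/ε₀.
E = |λ_enc|/(2πε₀r) = (2.28e-7)/(2π·8.85×10^-12·0.0351) = 1.17×10^5 N/C.

E ≈ 1.17e5 N/C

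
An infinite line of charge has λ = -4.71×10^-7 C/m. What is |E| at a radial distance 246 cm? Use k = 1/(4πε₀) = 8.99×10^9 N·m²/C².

Coaxial Gaussian cylinder, radius r = 246 cm, length L.
Q_enc = λL, so λ_enc = -4.71×10^-7 C/m.
By Gauss's law (flux through the curved wall only), E·2πrL = λ_enc L/ε₀.
E = 2k|λ_enc|/r = 2(8.99×10^9)(4.71e-7)/(2.46) = 3.44e3 N/C.

3.44e3 N/C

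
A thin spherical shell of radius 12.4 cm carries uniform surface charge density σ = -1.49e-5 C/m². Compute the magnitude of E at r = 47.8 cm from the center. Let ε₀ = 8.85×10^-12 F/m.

|E| ≈ 1.13×10^5 V/m

By spherical symmetry E is radial; choose a Gaussian sphere of radius r = 47.8 cm (r > 12.4 cm).
The entire shell is enclosed: Q_enc = σ·4πR² = (-1.49×10^-5)·4π·(0.124)² = -2.879e-6 C.
Gauss's law: E·4πr² = Q_enc/ε₀.
E = |Q_enc|/(4πε₀r²) = (2.879×10^-6)/(4π·8.85×10^-12·(0.478)²) = 1.13e5 N/C.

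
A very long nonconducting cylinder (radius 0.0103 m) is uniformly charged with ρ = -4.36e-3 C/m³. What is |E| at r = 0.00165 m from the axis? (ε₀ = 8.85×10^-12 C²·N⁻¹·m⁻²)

4.06×10^5 V/m

Choose a coaxial cylinder of radius r = 0.00165 m (arbitrary length L) as the Gaussian surface (r < R).
Charge inside radius r per length L is ρ·πr²·L, so λ_enc = ρπr² = -3.729e-8 C/m.
Gauss's law: E·2πrL = λ_enc L/ε₀.
E = |λ_enc|/(2πε₀r) = (3.729×10^-8)/(2π·8.85×10^-12·0.00165) = 4.06×10^5 N/C.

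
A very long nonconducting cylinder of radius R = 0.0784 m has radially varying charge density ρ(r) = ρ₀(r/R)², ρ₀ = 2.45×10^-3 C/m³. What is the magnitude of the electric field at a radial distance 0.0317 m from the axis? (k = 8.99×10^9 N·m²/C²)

|E| ≈ 3.59e5 N/C

By cylindrical symmetry E is radial; use a coaxial Gaussian cylinder of radius 0.0317 m and length L (r < R).
λ_enc = ∫₀^r ρ(r')·2πr' dr' = (2πρ₀/R²)·r^4/4 = 6.323×10^-7 C/m.
Since E is radial and uniform over the curved surface, Φ = E·2πrL = Q_enc/ε₀ = λ_enc L/ε₀.
E = 2k|λ_enc|/r = 2(8.99×10^9)(6.323e-7)/(0.0317) = 3.59×10^5 N/C.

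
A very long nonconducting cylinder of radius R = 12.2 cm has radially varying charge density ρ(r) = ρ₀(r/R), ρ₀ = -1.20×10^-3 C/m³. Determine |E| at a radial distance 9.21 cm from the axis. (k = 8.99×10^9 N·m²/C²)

E ≈ 3.14×10^6 N/C

Coaxial Gaussian cylinder, radius r = 9.21 cm, length L (r < R).
Integrating ρ over the cross-section to radius r: λ_enc = (2πρ₀/R) ∫₀^r r'^2 dr' = 2πρ₀ r^3/(3·R) = -1.609e-5 C/m.
By Gauss's law (flux through the curved wall only), E·2πrL = λ_enc L/ε₀.
E = 2k|λ_enc|/r = 2(8.99×10^9)(1.609×10^-5)/(0.0921) = 3.14e6 N/C.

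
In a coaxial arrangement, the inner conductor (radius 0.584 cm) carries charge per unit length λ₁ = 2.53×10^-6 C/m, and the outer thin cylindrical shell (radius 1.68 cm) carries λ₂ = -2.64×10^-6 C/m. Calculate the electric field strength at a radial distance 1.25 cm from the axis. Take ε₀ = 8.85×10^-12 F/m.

By cylindrical symmetry E is radial; use a coaxial Gaussian cylinder of radius 1.25 cm and length L (between the conductors, 0.584 cm < r < 1.68 cm).
The shell at 1.68 cm lies outside the Gaussian surface, so λ_enc = λ₁ = 2.53e-6 C/m.
Since E is radial and uniform over the curved surface, Φ = E·2πrL = Q_enc/ε₀ = λ_enc L/ε₀.
E = |λ_enc|/(2πε₀r) = (2.53×10^-6)/(2π·8.85×10^-12·0.0125) = 3.64×10^6 N/C.

3.64×10^6 V/m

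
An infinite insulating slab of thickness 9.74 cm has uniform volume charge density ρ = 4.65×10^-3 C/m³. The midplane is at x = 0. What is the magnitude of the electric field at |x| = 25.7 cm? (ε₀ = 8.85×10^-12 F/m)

|E| = 2.56×10^7 N/C

The point |x| = 25.7 cm lies outside the slab (half-thickness 0.0487 m). A symmetric pillbox spanning the full slab encloses Q_enc = ρ·d·A.
Flux = 2EA ⇒ E = |ρ|d/(2ε₀), independent of distance outside.
E = (4.65×10^-3)(0.0974)/(2·8.85×10^-12) = 2.56×10^7 N/C.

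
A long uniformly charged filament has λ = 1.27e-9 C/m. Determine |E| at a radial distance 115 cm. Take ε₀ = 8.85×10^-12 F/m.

19.9 N/C

By cylindrical symmetry E is radial; use a coaxial Gaussian cylinder of radius 115 cm and length L.
Q_enc = λL, so λ_enc = 1.27e-9 C/m.
By Gauss's law (flux through the curved wall only), E·2πrL = λ_enc L/ε₀.
E = |λ_enc|/(2πε₀r) = (1.27×10^-9)/(2π·8.85×10^-12·1.15) = 19.9 N/C.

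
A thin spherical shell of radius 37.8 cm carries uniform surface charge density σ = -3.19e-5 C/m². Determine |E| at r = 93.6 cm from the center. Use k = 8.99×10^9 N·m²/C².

Take a concentric spherical Gaussian surface of radius r = 93.6 cm (r > 37.8 cm).
The entire shell is enclosed: Q_enc = σ·4πR² = (-3.19×10^-5)·4π·(0.378)² = -5.728×10^-5 C.
Since E is radial and uniform over the Gaussian sphere, Φ = E·4πr² = Q_enc/ε₀.
E = k|Q_enc|/r² = (8.99×10^9)(5.728e-5)/(0.936)² = 5.88×10^5 N/C.

|E| = 5.88×10^5 N/C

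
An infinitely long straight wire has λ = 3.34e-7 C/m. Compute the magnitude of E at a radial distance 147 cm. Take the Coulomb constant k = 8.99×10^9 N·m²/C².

Take a coaxial cylindrical Gaussian surface of radius r = 147 cm and length L.
Q_enc = λL, so λ_enc = 3.34e-7 C/m.
Since E is radial and uniform over the curved surface, Φ = E·2πrL = Q_enc/ε₀ = λ_enc L/ε₀.
E = 2k|λ_enc|/r = 2(8.99×10^9)(3.34e-7)/(1.47) = 4.09×10^3 N/C.

E = 4.09×10^3 N/C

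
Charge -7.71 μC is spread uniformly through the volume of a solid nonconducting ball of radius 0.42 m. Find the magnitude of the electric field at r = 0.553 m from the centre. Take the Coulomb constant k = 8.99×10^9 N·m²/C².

Take a concentric spherical Gaussian surface of radius r = 0.553 m (r > R, so the entire charge is enclosed).
Q_enc = -7.71 μC = -7.71×10^-6 C.
Since E is radial and uniform over the Gaussian sphere, Φ = E·4πr² = Q_enc/ε₀.
E = k|Q_enc|/r² = (8.99×10^9)(7.71×10^-6)/(0.553)² = 2.27×10^5 N/C.

E = 2.27e5 N/C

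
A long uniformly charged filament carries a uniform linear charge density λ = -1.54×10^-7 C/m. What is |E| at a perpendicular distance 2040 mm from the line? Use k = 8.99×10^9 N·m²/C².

Choose a coaxial cylinder of radius r = 2040 mm (arbitrary length L) as the Gaussian surface.
Q_enc = λL, so λ_enc = -1.54e-7 C/m.
Applying ∮E·dA = Q_enc/ε₀ with the end caps contributing no flux:
E = 2k|λ_enc|/r = 2(8.99×10^9)(1.54×10^-7)/(2.04) = 1.36×10^3 N/C.

E ≈ 1.36×10^3 V/m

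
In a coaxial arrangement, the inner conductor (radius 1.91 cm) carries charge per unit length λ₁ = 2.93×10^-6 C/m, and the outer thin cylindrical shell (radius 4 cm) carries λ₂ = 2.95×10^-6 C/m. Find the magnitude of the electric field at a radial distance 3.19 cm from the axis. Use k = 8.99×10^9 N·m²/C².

E = 1.65×10^6 V/m

Choose a coaxial cylinder of radius r = 3.19 cm (arbitrary length L) as the Gaussian surface (between the conductors, 1.91 cm < r < 4 cm).
Only the inner wire is enclosed; the outer shell contributes nothing inside itself. λ_enc = λ₁ = 2.93×10^-6 C/m.
Applying ∮E·dA = Q_enc/ε₀ with the end caps contributing no flux:
E = 2k|λ_enc|/r = 2(8.99×10^9)(2.93×10^-6)/(0.0319) = 1.65e6 N/C.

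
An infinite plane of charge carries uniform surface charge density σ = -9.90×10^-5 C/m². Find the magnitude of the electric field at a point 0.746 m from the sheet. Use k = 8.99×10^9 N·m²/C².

E = 5.59e6 V/m

By planar symmetry E is perpendicular to the sheet and uniform; use a Gaussian pillbox with flat faces of area A on each side of the sheet.
Only the two end caps contribute flux: Φ = 2EA. With Q_enc = σA, Gauss's law gives E = |σ|/(2ε₀).
E = 2πk|σ| = 2π(8.99×10^9)(9.90e-5) = 5.59e6 N/C.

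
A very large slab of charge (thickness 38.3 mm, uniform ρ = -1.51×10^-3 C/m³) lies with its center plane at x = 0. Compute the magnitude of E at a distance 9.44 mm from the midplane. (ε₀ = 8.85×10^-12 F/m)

By symmetry E is perpendicular to the slab. A Gaussian pillbox from −9.44 mm to +9.44 mm (face area A) lies entirely within the slab.
Q_enc = ρ·(2x)·A and flux = 2EA, so 2EA = 2ρxA/ε₀ ⇒ E = |ρ|x/ε₀.
E = (1.51×10^-3)(0.00944)/(8.85×10^-12) = 1.61e6 N/C.

1.61e6 V/m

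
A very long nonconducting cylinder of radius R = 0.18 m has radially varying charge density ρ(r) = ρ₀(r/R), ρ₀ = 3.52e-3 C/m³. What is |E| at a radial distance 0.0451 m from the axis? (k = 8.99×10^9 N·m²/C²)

1.50e6 N/C

By cylindrical symmetry E is radial; use a coaxial Gaussian cylinder of radius 0.0451 m and length L (r < R).
Integrating ρ over the cross-section to radius r: λ_enc = (2πρ₀/R) ∫₀^r r'^2 dr' = 2πρ₀ r^3/(3·R) = 3.757e-6 C/m.
Applying ∮E·dA = Q_enc/ε₀ with the end caps contributing no flux:
E = 2k|λ_enc|/r = 2(8.99×10^9)(3.757×10^-6)/(0.0451) = 1.50×10^6 N/C.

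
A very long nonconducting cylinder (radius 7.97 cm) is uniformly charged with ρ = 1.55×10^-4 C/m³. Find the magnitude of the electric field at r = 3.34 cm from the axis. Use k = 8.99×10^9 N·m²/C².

2.92e5 N/C

Take a coaxial cylindrical Gaussian surface of radius r = 3.34 cm and length L (r < R).
Enclosed charge per unit length: λ_enc = ρ·πr² = (1.55×10^-4)π(0.0334)² = 5.432e-7 C/m.
Applying ∮E·dA = Q_enc/ε₀ with the end caps contributing no flux:
E = 2k|λ_enc|/r = 2(8.99×10^9)(5.432e-7)/(0.0334) = 2.92e5 N/C.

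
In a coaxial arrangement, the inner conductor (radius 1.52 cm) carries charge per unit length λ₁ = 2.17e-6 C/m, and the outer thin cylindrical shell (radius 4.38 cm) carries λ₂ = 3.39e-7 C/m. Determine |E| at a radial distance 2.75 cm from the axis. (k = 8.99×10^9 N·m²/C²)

E ≈ 1.42×10^6 V/m

Choose a coaxial cylinder of radius r = 2.75 cm (arbitrary length L) as the Gaussian surface (between the conductors, 1.52 cm < r < 4.38 cm).
The shell at 4.38 cm lies outside the Gaussian surface, so λ_enc = λ₁ = 2.17×10^-6 C/m.
Applying ∮E·dA = Q_enc/ε₀ with the end caps contributing no flux:
E = 2k|λ_enc|/r = 2(8.99×10^9)(2.17×10^-6)/(0.0275) = 1.42×10^6 N/C.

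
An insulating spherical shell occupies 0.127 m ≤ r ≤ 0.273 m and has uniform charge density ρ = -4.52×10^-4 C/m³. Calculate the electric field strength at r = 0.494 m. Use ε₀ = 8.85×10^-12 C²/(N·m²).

|E| = 1.28e6 N/C

Take a concentric spherical Gaussian surface of radius r = 0.494 m (r > 0.273 m, enclosing the whole shell).
Q_enc = ρ·(4π/3)(b³ − a³) = (-4.52×10^-4)·(4π/3)·((0.273)³ − (0.127)³) = -3.464×10^-5 C.
Since E is radial and uniform over the Gaussian sphere, Φ = E·4πr² = Q_enc/ε₀.
E = |Q_enc|/(4πε₀r²) = (3.464×10^-5)/(4π·8.85×10^-12·(0.494)²) = 1.28×10^6 N/C.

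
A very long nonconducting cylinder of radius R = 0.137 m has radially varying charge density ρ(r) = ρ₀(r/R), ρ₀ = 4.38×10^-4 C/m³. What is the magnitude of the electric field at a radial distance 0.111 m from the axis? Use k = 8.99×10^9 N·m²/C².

E = 1.48e6 N/C

By cylindrical symmetry E is radial; use a coaxial Gaussian cylinder of radius 0.111 m and length L (r < R).
Integrating ρ over the cross-section to radius r: λ_enc = (2πρ₀/R) ∫₀^r r'^2 dr' = 2πρ₀ r^3/(3·R) = 9.158×10^-6 C/m.
Applying ∮E·dA = Q_enc/ε₀ with the end caps contributing no flux:
E = 2k|λ_enc|/r = 2(8.99×10^9)(9.158e-6)/(0.111) = 1.48e6 N/C.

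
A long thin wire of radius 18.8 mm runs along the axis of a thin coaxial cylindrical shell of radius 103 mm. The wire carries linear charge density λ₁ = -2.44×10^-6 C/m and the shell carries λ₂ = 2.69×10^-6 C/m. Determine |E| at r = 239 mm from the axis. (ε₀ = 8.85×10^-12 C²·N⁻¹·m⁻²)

Coaxial Gaussian cylinder, radius r = 239 mm, length L (r > 103 mm, enclosing both).
λ_enc = λ₁ + λ₂ = (-2.44×10^-6) + (2.69×10^-6) = 2.50e-7 C/m.
Applying ∮E·dA = Q_enc/ε₀ with the end caps contributing no flux:
E = |λ_enc|/(2πε₀r) = (2.50e-7)/(2π·8.85×10^-12·0.239) = 1.88e4 N/C.

E ≈ 1.88e4 V/m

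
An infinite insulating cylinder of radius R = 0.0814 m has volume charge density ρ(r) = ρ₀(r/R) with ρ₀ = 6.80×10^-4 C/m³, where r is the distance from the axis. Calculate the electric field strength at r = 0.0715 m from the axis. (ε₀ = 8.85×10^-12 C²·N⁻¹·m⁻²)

E ≈ 1.61×10^6 V/m

By cylindrical symmetry E is radial; use a coaxial Gaussian cylinder of radius 0.0715 m and length L (r < R).
Integrating ρ over the cross-section to radius r: λ_enc = (2πρ₀/R) ∫₀^r r'^2 dr' = 2πρ₀ r^3/(3·R) = 6.395×10^-6 C/m.
Applying ∮E·dA = Q_enc/ε₀ with the end caps contributing no flux:
E = |λ_enc|/(2πε₀r) = (6.395×10^-6)/(2π·8.85×10^-12·0.0715) = 1.61×10^6 N/C.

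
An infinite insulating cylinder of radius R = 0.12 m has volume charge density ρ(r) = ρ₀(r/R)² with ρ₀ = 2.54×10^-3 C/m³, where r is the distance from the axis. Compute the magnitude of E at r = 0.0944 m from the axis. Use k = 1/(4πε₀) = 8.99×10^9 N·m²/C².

4.19×10^6 V/m

Take a coaxial cylindrical Gaussian surface of radius r = 0.0944 m and length L (r < R).
λ_enc = ∫₀^r ρ(r')·2πr' dr' = (2πρ₀/R²)·r^4/4 = 2.20×10^-5 C/m.
Applying ∮E·dA = Q_enc/ε₀ with the end caps contributing no flux:
E = 2k|λ_enc|/r = 2(8.99×10^9)(2.20×10^-5)/(0.0944) = 4.19×10^6 N/C.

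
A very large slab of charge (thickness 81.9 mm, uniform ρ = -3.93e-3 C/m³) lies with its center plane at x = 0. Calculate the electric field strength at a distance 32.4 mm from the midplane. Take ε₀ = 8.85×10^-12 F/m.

|E| ≈ 1.44e7 N/C

By symmetry E is perpendicular to the slab. A Gaussian pillbox from −32.4 mm to +32.4 mm (face area A) lies entirely within the slab.
Q_enc = ρ·(2x)·A and flux = 2EA, so 2EA = 2ρxA/ε₀ ⇒ E = |ρ|x/ε₀.
E = (3.93×10^-3)(0.0324)/(8.85×10^-12) = 1.44×10^7 N/C.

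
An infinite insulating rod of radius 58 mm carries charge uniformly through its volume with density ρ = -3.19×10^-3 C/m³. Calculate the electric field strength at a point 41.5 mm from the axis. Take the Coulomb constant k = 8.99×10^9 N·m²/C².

Coaxial Gaussian cylinder, radius r = 41.5 mm, length L (r < R).
Charge inside radius r per length L is ρ·πr²·L, so λ_enc = ρπr² = -1.726×10^-5 C/m.
By Gauss's law (flux through the curved wall only), E·2πrL = λ_enc L/ε₀.
E = 2k|λ_enc|/r = 2(8.99×10^9)(1.726×10^-5)/(0.0415) = 7.48×10^6 N/C.

7.48×10^6 N/C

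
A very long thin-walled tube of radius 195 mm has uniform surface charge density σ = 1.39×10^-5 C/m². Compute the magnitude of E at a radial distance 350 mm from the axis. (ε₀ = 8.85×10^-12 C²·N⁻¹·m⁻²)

|E| = 8.75×10^5 N/C

Take a coaxial cylindrical Gaussian surface of radius r = 350 mm and length L (r > 195 mm).
The whole shell is enclosed: λ_enc = σ·2πR = (1.39×10^-5)·2π·(0.195) = 1.703×10^-5 C/m.
Gauss's law: E·2πrL = λ_enc L/ε₀.
E = |λ_enc|/(2πε₀r) = (1.703e-5)/(2π·8.85×10^-12·0.35) = 8.75×10^5 N/C.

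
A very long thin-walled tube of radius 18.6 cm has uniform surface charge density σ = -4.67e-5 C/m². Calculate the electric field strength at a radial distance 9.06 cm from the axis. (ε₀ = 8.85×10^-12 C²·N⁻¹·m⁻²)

E = 0

By cylindrical symmetry E is radial; use a coaxial Gaussian cylinder of radius 9.06 cm and length L (r < 18.6 cm, inside the shell).
No charge is enclosed, so Gauss's law gives E·2πrL = 0 ⇒ E = 0.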